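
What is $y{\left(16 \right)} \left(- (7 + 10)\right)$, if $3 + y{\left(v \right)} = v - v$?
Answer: $51$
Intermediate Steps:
$y{\left(v \right)} = -3$ ($y{\left(v \right)} = -3 + \left(v - v\right) = -3 + 0 = -3$)
$y{\left(16 \right)} \left(- (7 + 10)\right) = - 3 \left(- (7 + 10)\right) = - 3 \left(\left(-1\right) 17\right) = \left(-3\right) \left(-17\right) = 51$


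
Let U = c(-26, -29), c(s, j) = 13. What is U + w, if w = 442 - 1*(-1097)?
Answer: 1552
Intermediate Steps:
w = 1539 (w = 442 + 1097 = 1539)
U = 13
U + w = 13 + 1539 = 1552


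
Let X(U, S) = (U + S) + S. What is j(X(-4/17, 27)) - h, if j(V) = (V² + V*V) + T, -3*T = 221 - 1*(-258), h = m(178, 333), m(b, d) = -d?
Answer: 5162656/867 ≈ 5954.6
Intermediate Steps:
X(U, S) = U + 2*S (X(U, S) = (S + U) + S = U + 2*S)
h = -333 (h = -1*333 = -333)
T = -479/3 (T = -(221 - 1*(-258))/3 = -(221 + 258)/3 = -⅓*479 = -479/3 ≈ -159.67)
j(V) = -479/3 + 2*V² (j(V) = (V² + V*V) - 479/3 = (V² + V²) - 479/3 = 2*V² - 479/3 = -479/3 + 2*V²)
j(X(-4/17, 27)) - h = (-479/3 + 2*(-4/17 + 2*27)²) - 1*(-333) = (-479/3 + 2*(-4*1/17 + 54)²) + 333 = (-479/3 + 2*(-4/17 + 54)²) + 333 = (-479/3 + 2*(914/17)²) + 333 = (-479/3 + 2*(835396/289)) + 333 = (-479/3 + 1670792/289) + 333 = 4873945/867 + 333 = 5162656/867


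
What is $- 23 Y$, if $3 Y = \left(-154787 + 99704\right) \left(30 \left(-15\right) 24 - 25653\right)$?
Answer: $-15394211259$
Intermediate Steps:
$Y = 669313533$ ($Y = \frac{\left(-154787 + 99704\right) \left(30 \left(-15\right) 24 - 25653\right)}{3} = \frac{\left(-55083\right) \left(\left(-450\right) 24 - 25653\right)}{3} = \frac{\left(-55083\right) \left(-10800 - 25653\right)}{3} = \frac{\left(-55083\right) \left(-36453\right)}{3} = \frac{1}{3} \cdot 2007940599 = 669313533$)
$- 23 Y = \left(-23\right) 669313533 = -15394211259$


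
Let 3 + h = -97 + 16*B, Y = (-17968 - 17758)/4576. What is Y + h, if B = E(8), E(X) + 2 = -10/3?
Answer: -1325717/6864 ≈ -193.14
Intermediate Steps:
E(X) = -16/3 (E(X) = -2 - 10/3 = -16/3)
B = -16/3 ≈ -5.3333
Y = -17863/2288 (Y = -35726*1/4576 = -17863/2288 ≈ -7.8073)
h = -556/3 (h = -3 + (-97 + 16*(-16/3)) = -3 + (-97 - 256/3) = -3 - 547/3 = -556/3 ≈ -185.33)
Y + h = -17863/2288 - 556/3 = -1325717/6864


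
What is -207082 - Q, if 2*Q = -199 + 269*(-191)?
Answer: -181293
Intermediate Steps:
Q = -25789 (Q = (-199 + 269*(-191))/2 = (-199 - 51379)/2 = (½)*(-51578) = -25789)
-207082 - Q = -207082 - 1*(-25789) = -207082 + 25789 = -181293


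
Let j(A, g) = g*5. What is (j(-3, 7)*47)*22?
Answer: 36190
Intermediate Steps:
j(A, g) = 5*g
(j(-3, 7)*47)*22 = ((5*7)*47)*22 = (35*47)*22 = 1645*22 = 36190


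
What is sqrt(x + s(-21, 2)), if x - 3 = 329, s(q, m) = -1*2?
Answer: sqrt(330) ≈ 18.166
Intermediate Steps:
s(q, m) = -2
x = 332 (x = 3 + 329 = 332)
sqrt(x + s(-21, 2)) = sqrt(332 - 2) = sqrt(330)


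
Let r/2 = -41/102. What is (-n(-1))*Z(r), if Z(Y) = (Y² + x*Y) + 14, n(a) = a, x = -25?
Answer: 90370/2601 ≈ 34.744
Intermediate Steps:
r = -41/51 (r = 2*(-41/102) = -41/51 ≈ -0.80392)
Z(Y) = 14 + Y² - 25*Y (Z(Y) = (Y² - 25*Y) + 14 = 14 + Y² - 25*Y)
(-n(-1))*Z(r) = (-1*(-1))*(14 + (-41/51)² - 25*(-41/51)) = 1*(14 + 1681/2601 + 1025/51) = 1*(90370/2601) = 90370/2601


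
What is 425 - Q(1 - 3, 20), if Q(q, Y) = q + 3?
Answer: 424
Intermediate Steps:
Q(q, Y) = 3 + q
425 - Q(1 - 3, 20) = 425 - (3 + (1 - 3)) = 425 - (3 - 2) = 425 - 1*1 = 425 - 1 = 424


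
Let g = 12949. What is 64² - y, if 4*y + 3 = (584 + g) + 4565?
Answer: -1711/4 ≈ -427.75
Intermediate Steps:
y = 18095/4 (y = -¾ + ((584 + 12949) + 4565)/4 = -¾ + (13533 + 4565)/4 = -¾ + (¼)*18098 = -¾ + 9049/2 = 18095/4 ≈ 4523.8)
64² - y = 64² - 1*18095/4 = 4096 - 18095/4 = -1711/4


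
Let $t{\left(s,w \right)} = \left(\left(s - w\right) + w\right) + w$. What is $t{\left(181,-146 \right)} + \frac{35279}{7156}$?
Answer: $\frac{285739}{7156} \approx 39.93$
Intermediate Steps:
$t{\left(s,w \right)} = s + w$
$t{\left(181,-146 \right)} + \frac{35279}{7156} = \left(181 - 146\right) + \frac{35279}{7156} = 35 + 35279 \cdot \frac{1}{7156} = 35 + \frac{35279}{7156} = \frac{285739}{7156}$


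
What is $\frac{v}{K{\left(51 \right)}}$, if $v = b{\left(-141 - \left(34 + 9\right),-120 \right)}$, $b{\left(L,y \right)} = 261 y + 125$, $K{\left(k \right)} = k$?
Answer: $- \frac{1835}{3} \approx -611.67$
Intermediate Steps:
$b{\left(L,y \right)} = 125 + 261 y$
$v = -31195$ ($v = 125 + 261 \left(-120\right) = 125 - 31320 = -31195$)
$\frac{v}{K{\left(51 \right)}} = - \frac{31195}{51} = \left(-31195\right) \frac{1}{51} = - \frac{1835}{3}$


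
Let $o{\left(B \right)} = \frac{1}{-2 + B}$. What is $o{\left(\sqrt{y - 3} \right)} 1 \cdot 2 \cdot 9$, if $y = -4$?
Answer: $- \frac{36}{11} - \frac{18 i \sqrt{7}}{11} \approx -3.2727 - 4.3294 i$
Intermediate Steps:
$o{\left(\sqrt{y - 3} \right)} 1 \cdot 2 \cdot 9 = \frac{1 \cdot 2}{-2 + \sqrt{-4 - 3}} \cdot 9 = \frac{1}{-2 + \sqrt{-7}} \cdot 2 \cdot 9 = \frac{1}{-2 + i \sqrt{7}} \cdot 2 \cdot 9 = \frac{2}{-2 + i \sqrt{7}} \cdot 9 = \frac{18}{-2 + i \sqrt{7}}$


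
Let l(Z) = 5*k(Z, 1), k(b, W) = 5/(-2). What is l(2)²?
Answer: 625/4 ≈ 156.25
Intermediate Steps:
k(b, W) = -5/2 (k(b, W) = 5*(-½) = -5/2)
l(Z) = -25/2 (l(Z) = 5*(-5/2) = -25/2)
l(2)² = (-25/2)² = 625/4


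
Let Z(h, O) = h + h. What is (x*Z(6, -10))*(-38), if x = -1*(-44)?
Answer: -20064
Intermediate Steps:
Z(h, O) = 2*h
x = 44
(x*Z(6, -10))*(-38) = (44*(2*6))*(-38) = (44*12)*(-38) = 528*(-38) = -20064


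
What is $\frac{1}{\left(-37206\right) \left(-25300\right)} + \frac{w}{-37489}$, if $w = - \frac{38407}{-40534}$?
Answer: $- \frac{1390440104749}{55015298551441800} \approx -2.5274 \cdot 10^{-5}$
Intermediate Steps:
$w = \frac{38407}{40534}$ ($w = \left(-38407\right) \left(- \frac{1}{40534}\right) = \frac{38407}{40534} \approx 0.94753$)
$\frac{1}{\left(-37206\right) \left(-25300\right)} + \frac{w}{-37489} = \frac{1}{\left(-37206\right) \left(-25300\right)} + \frac{38407}{40534 \left(-37489\right)} = \left(- \frac{1}{37206}\right) \left(- \frac{1}{25300}\right) + \frac{38407}{40534} \left(- \frac{1}{37489}\right) = \frac{1}{941311800} - \frac{38407}{1519579126} = - \frac{1390440104749}{55015298551441800}$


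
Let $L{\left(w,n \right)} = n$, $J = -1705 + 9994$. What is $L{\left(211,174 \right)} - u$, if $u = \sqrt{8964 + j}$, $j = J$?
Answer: $174 - 9 \sqrt{213} \approx 42.649$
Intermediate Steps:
$J = 8289$
$j = 8289$
$u = 9 \sqrt{213}$ ($u = \sqrt{8964 + 8289} = \sqrt{17253} = 9 \sqrt{213} \approx 131.35$)
$L{\left(211,174 \right)} - u = 174 - 9 \sqrt{213}$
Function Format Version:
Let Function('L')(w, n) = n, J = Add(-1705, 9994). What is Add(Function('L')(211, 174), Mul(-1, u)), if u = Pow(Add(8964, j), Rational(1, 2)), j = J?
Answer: Add(174, Mul(-9, Pow(213, Rational(1, 2)))) ≈ 42.649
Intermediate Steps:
J = 8289
j = 8289
u = Mul(9, Pow(213, Rational(1, 2))) (u = Pow(Add(8964, 8289), Rational(1, 2)) = Pow(17253, Rational(1, 2)) = Mul(9, Pow(213, Rational(1, 2))) ≈ 131.35)
Add(Function('L')(211, 174), Mul(-1, u)) = Add(174, Mul(-1, Mul(9, Pow(213, Rational(1, 2))))) = Add(174, Mul(-9, Pow(213, Rational(1, 2))))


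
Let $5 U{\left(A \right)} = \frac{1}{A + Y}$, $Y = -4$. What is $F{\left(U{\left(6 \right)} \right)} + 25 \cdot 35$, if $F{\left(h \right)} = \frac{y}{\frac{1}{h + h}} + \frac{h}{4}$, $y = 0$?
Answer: $\frac{35001}{40} \approx 875.03$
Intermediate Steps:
$U{\left(A \right)} = \frac{1}{5 \left(-4 + A\right)}$ ($U{\left(A \right)} = \frac{1}{5 \left(A - 4\right)} = \frac{1}{5 \left(-4 + A\right)}$)
$F{\left(h \right)} = \frac{h}{4}$ ($F{\left(h \right)} = \frac{0}{\frac{1}{h + h}} + \frac{h}{4} = \frac{0}{\frac{1}{2 h}} + h \frac{1}{4} = \frac{0}{\frac{1}{2} \frac{1}{h}} + \frac{h}{4} = 0 \cdot 2 h + \frac{h}{4} = 0 + \frac{h}{4} = \frac{h}{4}$)
$F{\left(U{\left(6 \right)} \right)} + 25 \cdot 35 = \frac{\frac{1}{5} \frac{1}{-4 + 6}}{4} + 25 \cdot 35 = \frac{\frac{1}{5} \cdot \frac{1}{2}}{4} + 875 = \frac{1}{4} \cdot \frac{1}{10} + 875 = \frac{1}{40} + 875 = \frac{35001}{40}$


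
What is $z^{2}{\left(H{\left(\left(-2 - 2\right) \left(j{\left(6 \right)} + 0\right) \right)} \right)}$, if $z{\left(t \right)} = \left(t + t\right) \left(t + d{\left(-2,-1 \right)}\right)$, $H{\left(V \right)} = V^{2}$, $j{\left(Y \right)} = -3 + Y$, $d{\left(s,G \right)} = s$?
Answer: $1672482816$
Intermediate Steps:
$z{\left(t \right)} = 2 t \left(-2 + t\right)$ ($z{\left(t \right)} = \left(t + t\right) \left(t - 2\right) = 2 t \left(-2 + t\right)$)
$z^{2}{\left(H{\left(\left(-2 - 2\right) \left(j{\left(6 \right)} + 0\right) \right)} \right)} = \left(2 \left(\left(-2 - 2\right) \left(\left(-3 + 6\right) + 0\right)\right)^{2} \left(-2 + \left(\left(-2 - 2\right) \left(\left(-3 + 6\right) + 0\right)\right)^{2}\right)\right)^{2} = \left(2 \left(- 4 \left(3 + 0\right)\right)^{2} \left(-2 + \left(- 4 \left(3 + 0\right)\right)^{2}\right)\right)^{2} = \left(2 \left(\left(-4\right) 3\right)^{2} \left(-2 + \left(\left(-4\right) 3\right)^{2}\right)\right)^{2} = \left(2 \left(-12\right)^{2} \left(-2 + \left(-12\right)^{2}\right)\right)^{2} = \left(2 \cdot 144 \left(-2 + 144\right)\right)^{2} = \left(2 \cdot 144 \cdot 142\right)^{2} = 40896^{2} = 1672482816$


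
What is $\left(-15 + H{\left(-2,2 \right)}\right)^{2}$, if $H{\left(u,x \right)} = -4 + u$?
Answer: $441$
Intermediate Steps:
$\left(-15 + H{\left(-2,2 \right)}\right)^{2} = \left(-15 - 6\right)^{2} = \left(-21\right)^{2} = 441$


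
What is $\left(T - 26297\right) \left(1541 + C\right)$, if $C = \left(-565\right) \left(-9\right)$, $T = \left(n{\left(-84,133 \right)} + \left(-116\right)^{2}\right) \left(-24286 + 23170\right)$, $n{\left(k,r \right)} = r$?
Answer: $-100659680746$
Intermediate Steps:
$T = -15165324$ ($T = \left(133 + \left(-116\right)^{2}\right) \left(-24286 + 23170\right) = \left(133 + 13456\right) \left(-1116\right) = 13589 \left(-1116\right) = -15165324$)
$C = 5085$
$\left(T - 26297\right) \left(1541 + C\right) = \left(-15165324 - 26297\right) \left(1541 + 5085\right) = \left(-15191621\right) 6626 = -100659680746$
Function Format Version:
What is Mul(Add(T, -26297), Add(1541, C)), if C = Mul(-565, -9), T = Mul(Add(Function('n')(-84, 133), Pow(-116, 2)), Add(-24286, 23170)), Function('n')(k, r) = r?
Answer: -100659680746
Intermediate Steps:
T = -15165324 (T = Mul(Add(133, Pow(-116, 2)), Add(-24286, 23170)) = Mul(Add(133, 13456), -1116) = Mul(13589, -1116) = -15165324)
C = 5085
Mul(Add(T, -26297), Add(1541, C)) = Mul(Add(-15165324, -26297), Add(1541, 5085)) = Mul(-15191621, 6626) = -100659680746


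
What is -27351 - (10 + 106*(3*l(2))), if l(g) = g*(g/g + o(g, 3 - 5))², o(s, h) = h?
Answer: -27997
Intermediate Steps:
l(g) = g (l(g) = g*(g/g + (3 - 5))² = g*(1 - 2)² = g*(-1)² = g*1 = g)
-27351 - (10 + 106*(3*l(2))) = -27351 - (10 + 106*(3*2)) = -27351 - (10 + 106*6) = -27351 - (10 + 636) = -27351 - 1*646 = -27351 - 646 = -27997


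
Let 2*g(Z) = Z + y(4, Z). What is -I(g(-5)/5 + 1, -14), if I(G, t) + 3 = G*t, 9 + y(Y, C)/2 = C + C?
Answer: -216/5 ≈ -43.200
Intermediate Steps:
y(Y, C) = -18 + 4*C (y(Y, C) = -18 + 2*(C + C) = -18 + 2*(2*C) = -18 + 4*C)
g(Z) = -9 + 5*Z/2 (g(Z) = (Z + (-18 + 4*Z))/2 = (-18 + 5*Z)/2 = -9 + 5*Z/2)
I(G, t) = -3 + G*t
-I(g(-5)/5 + 1, -14) = -(-3 + ((-9 + (5/2)*(-5))/5 + 1)*(-14)) = -(-3 + ((-9 - 25/2)/5 + 1)*(-14)) = -(-3 + ((⅕)*(-43/2) + 1)*(-14)) = -(-3 + (-43/10 + 1)*(-14)) = -(-3 - 33/10*(-14)) = -(-3 + 231/5) = -1*216/5 = -216/5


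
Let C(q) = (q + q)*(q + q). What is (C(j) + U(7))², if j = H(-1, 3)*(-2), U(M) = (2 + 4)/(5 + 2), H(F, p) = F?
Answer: 13924/49 ≈ 284.16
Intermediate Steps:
U(M) = 6/7
j = 2 (j = -1*(-2) = 2)
C(q) = 4*q² (C(q) = (2*q)*(2*q) = 4*q²)
(C(j) + U(7))² = (4*2² + 6/7)² = (4*4 + 6/7)² = (16 + 6/7)² = (118/7)² = 13924/49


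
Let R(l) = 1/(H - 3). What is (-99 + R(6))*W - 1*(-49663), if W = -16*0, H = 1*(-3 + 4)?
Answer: 49663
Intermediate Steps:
H = 1 (H = 1*1 = 1)
W = 0
R(l) = -1/2 (R(l) = 1/(1 - 3) = 1/(-2) = -1/2)
(-99 + R(6))*W - 1*(-49663) = (-99 - 1/2)*0 - 1*(-49663) = -199/2*0 + 49663 = 0 + 49663 = 49663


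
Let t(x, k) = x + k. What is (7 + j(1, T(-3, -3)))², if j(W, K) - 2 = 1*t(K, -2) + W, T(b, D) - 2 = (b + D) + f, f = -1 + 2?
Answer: 25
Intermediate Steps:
f = 1
T(b, D) = 3 + D + b (T(b, D) = 2 + ((b + D) + 1) = 2 + ((D + b) + 1) = 2 + (1 + D + b) = 3 + D + b)
t(x, k) = k + x
j(W, K) = K + W (j(W, K) = 2 + (1*(-2 + K) + W) = 2 + ((-2 + K) + W) = 2 + (-2 + K + W) = K + W)
(7 + j(1, T(-3, -3)))² = (7 + ((3 - 3 - 3) + 1))² = (7 + (-3 + 1))² = (7 - 2)² = 5² = 25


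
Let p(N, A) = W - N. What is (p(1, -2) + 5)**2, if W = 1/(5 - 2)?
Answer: 169/9 ≈ 18.778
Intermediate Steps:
W = 1/3 ≈ 0.33333
p(N, A) = 1/3 - N
(p(1, -2) + 5)**2 = ((1/3 - 1*1) + 5)**2 = ((1/3 - 1) + 5)**2 = (-2/3 + 5)**2 = (13/3)**2 = 169/9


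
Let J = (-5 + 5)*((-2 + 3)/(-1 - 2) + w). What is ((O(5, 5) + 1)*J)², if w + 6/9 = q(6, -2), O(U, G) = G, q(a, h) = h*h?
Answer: 0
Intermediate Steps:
q(a, h) = h²
w = 10/3 (w = -⅔ + (-2)² = -⅔ + 4 = 10/3 ≈ 3.3333)
J = 0 (J = (-5 + 5)*((-2 + 3)/(-1 - 2) + 10/3) = 0*(1/(-3) + 10/3) = 0*(1*(-⅓) + 10/3) = 0*(-⅓ + 10/3) = 0*3 = 0)
((O(5, 5) + 1)*J)² = ((5 + 1)*0)² = (6*0)² = 0² = 0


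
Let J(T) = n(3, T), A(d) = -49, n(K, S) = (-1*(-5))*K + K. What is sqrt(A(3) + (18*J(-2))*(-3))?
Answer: I*sqrt(1021) ≈ 31.953*I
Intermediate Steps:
n(K, S) = 6*K (n(K, S) = 5*K + K = 6*K)
J(T) = 18 (J(T) = 6*3 = 18)
sqrt(A(3) + (18*J(-2))*(-3)) = sqrt(-49 + (18*18)*(-3)) = sqrt(-49 + 324*(-3)) = sqrt(-49 - 972) = sqrt(-1021) = I*sqrt(1021)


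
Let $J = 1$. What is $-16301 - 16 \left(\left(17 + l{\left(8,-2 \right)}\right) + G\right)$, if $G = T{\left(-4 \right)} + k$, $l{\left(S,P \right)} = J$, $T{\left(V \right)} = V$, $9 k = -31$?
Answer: $- \frac{148229}{9} \approx -16470.0$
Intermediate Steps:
$k = - \frac{31}{9}$ ($k = \frac{1}{9} \left(-31\right) = - \frac{31}{9} \approx -3.4444$)
$l{\left(S,P \right)} = 1$
$G = - \frac{67}{9}$ ($G = -4 - \frac{31}{9} = - \frac{67}{9} \approx -7.4444$)
$-16301 - 16 \left(\left(17 + l{\left(8,-2 \right)}\right) + G\right) = -16301 - 16 \left(\left(17 + 1\right) - \frac{67}{9}\right) = -16301 - 16 \left(18 - \frac{67}{9}\right) = -16301 - 16 \cdot \frac{95}{9} = -16301 - \frac{1520}{9} = - \frac{148229}{9}$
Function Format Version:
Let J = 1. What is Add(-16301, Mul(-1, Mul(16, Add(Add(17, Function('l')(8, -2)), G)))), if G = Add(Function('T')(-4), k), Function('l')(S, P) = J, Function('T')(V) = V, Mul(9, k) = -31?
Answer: Rational(-148229, 9) ≈ -16470.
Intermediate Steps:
k = Rational(-31, 9) (k = Mul(Rational(1, 9), -31) = Rational(-31, 9) ≈ -3.4444)
Function('l')(S, P) = 1
G = Rational(-67, 9) (G = Add(-4, Rational(-31, 9)) = Rational(-67, 9) ≈ -7.4444)
Add(-16301, Mul(-1, Mul(16, Add(Add(17, Function('l')(8, -2)), G)))) = Add(-16301, Mul(-1, Mul(16, Add(Add(17, 1), Rational(-67, 9))))) = Add(-16301, Mul(-1, Mul(16, Add(18, Rational(-67, 9))))) = Add(-16301, Mul(-1, Mul(16, Rational(95, 9)))) = Add(-16301, Mul(-1, Rational(1520, 9))) = Add(-16301, Rational(-1520, 9)) = Rational(-148229, 9)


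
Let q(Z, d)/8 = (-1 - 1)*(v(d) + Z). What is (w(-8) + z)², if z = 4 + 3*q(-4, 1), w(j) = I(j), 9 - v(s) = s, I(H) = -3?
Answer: 36481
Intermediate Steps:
v(s) = 9 - s
w(j) = -3
q(Z, d) = -144 - 16*Z + 16*d (q(Z, d) = 8*((-1 - 1)*((9 - d) + Z)) = 8*(-2*(9 + Z - d)) = 8*(-18 - 2*Z + 2*d) = -144 - 16*Z + 16*d)
z = -188 (z = 4 + 3*(-144 - 16*(-4) + 16*1) = 4 + 3*(-144 + 64 + 16) = 4 + 3*(-64) = 4 - 192 = -188)
(w(-8) + z)² = (-3 - 188)² = (-191)² = 36481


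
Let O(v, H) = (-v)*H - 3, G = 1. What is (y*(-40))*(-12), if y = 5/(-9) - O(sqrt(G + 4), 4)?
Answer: 3520/3 + 1920*sqrt(5) ≈ 5466.6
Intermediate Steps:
O(v, H) = -3 - H*v (O(v, H) = -H*v - 3 = -3 - H*v)
y = 22/9 + 4*sqrt(5) (y = 5/(-9) - (-3 - 1*4*sqrt(1 + 4)) = 5*(-1/9) - (-3 - 1*4*sqrt(5)) = -5/9 - (-3 - 4*sqrt(5)) = -5/9 + (3 + 4*sqrt(5)) = 22/9 + 4*sqrt(5) ≈ 11.389)
(y*(-40))*(-12) = ((22/9 + 4*sqrt(5))*(-40))*(-12) = (-880/9 - 160*sqrt(5))*(-12) = 3520/3 + 1920*sqrt(5)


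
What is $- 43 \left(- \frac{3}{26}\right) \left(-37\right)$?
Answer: $- \frac{4773}{26} \approx -183.58$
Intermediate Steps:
$- 43 \left(- \frac{3}{26}\right) \left(-37\right) = - 43 \left(\left(-3\right) \frac{1}{26}\right) \left(-37\right) = \left(-43\right) \left(- \frac{3}{26}\right) \left(-37\right) = \frac{129}{26} \left(-37\right) = - \frac{4773}{26}$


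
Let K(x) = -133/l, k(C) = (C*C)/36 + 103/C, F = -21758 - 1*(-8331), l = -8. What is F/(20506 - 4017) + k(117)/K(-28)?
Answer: 5673315335/256585329 ≈ 22.111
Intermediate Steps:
F = -13427 (F = -21758 + 8331 = -13427)
k(C) = 103/C + C²/36 (k(C) = C²*(1/36) + 103/C = C²/36 + 103/C = 103/C + C²/36)
K(x) = 133/8 (K(x) = -133/(-8) = -133*(-⅛) = 133/8)
F/(20506 - 4017) + k(117)/K(-28) = -13427/(20506 - 4017) + ((1/36)*(3708 + 117³)/117)/(133/8) = -13427/16489 + ((1/36)*(1/117)*(3708 + 1601613))*(8/133) = -13427*1/16489 + ((1/36)*(1/117)*1605321)*(8/133) = -13427/16489 + (178369/468)*(8/133) = -13427/16489 + 356738/15561 = 5673315335/256585329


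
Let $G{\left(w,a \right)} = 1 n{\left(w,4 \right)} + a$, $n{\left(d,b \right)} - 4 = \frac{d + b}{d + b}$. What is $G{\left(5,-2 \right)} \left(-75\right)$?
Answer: $-225$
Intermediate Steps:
$n{\left(d,b \right)} = 5$ ($n{\left(d,b \right)} = 4 + \frac{d + b}{d + b} = 4 + \frac{b + d}{b + d} = 4 + 1 = 5$)
$G{\left(w,a \right)} = 5 + a$ ($G{\left(w,a \right)} = 1 \cdot 5 + a = 5 + a$)
$G{\left(5,-2 \right)} \left(-75\right) = \left(5 - 2\right) \left(-75\right) = 3 \left(-75\right) = -225$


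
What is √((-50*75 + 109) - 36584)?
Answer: 5*I*√1609 ≈ 200.56*I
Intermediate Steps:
√((-50*75 + 109) - 36584) = √((-3750 + 109) - 36584) = √(-3641 - 36584) = √(-40225) = 5*I*√1609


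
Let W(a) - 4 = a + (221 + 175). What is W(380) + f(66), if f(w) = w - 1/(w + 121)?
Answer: 158201/187 ≈ 845.99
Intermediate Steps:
f(w) = w - 1/(121 + w)
W(a) = 400 + a (W(a) = 4 + (a + (221 + 175)) = 4 + (a + 396) = 4 + (396 + a) = 400 + a)
W(380) + f(66) = (400 + 380) + (-1 + 66² + 121*66)/(121 + 66) = 780 + (-1 + 4356 + 7986)/187 = 780 + (1/187)*12341 = 780 + 12341/187 = 158201/187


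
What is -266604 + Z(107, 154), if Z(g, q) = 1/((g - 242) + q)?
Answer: -5065475/19 ≈ -2.6660e+5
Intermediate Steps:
Z(g, q) = 1/(-242 + g + q) (Z(g, q) = 1/((-242 + g) + q) = 1/(-242 + g + q))
-266604 + Z(107, 154) = -266604 + 1/(-242 + 107 + 154) = -266604 + 1/19 = -5065475/19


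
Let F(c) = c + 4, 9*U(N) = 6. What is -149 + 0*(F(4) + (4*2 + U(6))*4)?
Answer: -149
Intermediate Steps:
U(N) = 2/3 (U(N) = (1/9)*6 = 2/3)
F(c) = 4 + c
-149 + 0*(F(4) + (4*2 + U(6))*4) = -149 + 0*((4 + 4) + (4*2 + 2/3)*4) = -149 + 0*(8 + (8 + 2/3)*4) = -149 + 0*(8 + (26/3)*4) = -149 + 0*(8 + 104/3) = -149 + 0*(128/3) = -149 + 0 = -149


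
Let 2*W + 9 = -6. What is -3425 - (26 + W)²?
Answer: -15069/4 ≈ -3767.3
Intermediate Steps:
W = -15/2 (W = -9/2 + (½)*(-6) = -9/2 - 3 = -15/2 ≈ -7.5000)
-3425 - (26 + W)² = -3425 - (26 - 15/2)² = -3425 - (37/2)² = -3425 - 1*1369/4 = -3425 - 1369/4 = -15069/4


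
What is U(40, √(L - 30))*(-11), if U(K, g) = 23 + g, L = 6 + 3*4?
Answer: -253 - 22*I*√3 ≈ -253.0 - 38.105*I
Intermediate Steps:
L = 18 (L = 6 + 12 = 18)
U(40, √(L - 30))*(-11) = (23 + √(18 - 30))*(-11) = (23 + √(-12))*(-11) = (23 + 2*I*√3)*(-11) = -253 - 22*I*√3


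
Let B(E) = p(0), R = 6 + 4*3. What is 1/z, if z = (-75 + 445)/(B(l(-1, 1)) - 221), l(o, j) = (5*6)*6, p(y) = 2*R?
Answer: -½ ≈ -0.50000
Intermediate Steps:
R = 18 (R = 6 + 12 = 18)
p(y) = 36 (p(y) = 2*18 = 36)
l(o, j) = 180 (l(o, j) = 30*6 = 180)
B(E) = 36
z = -2 (z = (-75 + 445)/(36 - 221) = 370/(-185) = 370*(-1/185) = -2)
1/z = 1/(-2) = -½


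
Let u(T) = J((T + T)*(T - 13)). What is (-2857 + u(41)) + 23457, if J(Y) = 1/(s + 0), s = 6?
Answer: 123601/6 ≈ 20600.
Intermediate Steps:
J(Y) = ⅙ (J(Y) = 1/(6 + 0) = 1/6 = ⅙)
u(T) = ⅙
(-2857 + u(41)) + 23457 = (-2857 + ⅙) + 23457 = -17141/6 + 23457 = 123601/6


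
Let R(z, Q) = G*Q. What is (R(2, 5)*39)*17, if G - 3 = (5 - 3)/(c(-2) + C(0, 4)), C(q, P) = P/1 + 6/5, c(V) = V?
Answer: 96135/8 ≈ 12017.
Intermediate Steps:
C(q, P) = 6/5 + P (C(q, P) = P*1 + 6*(⅕) = P + 6/5 = 6/5 + P)
G = 29/8 (G = 3 + (5 - 3)/(-2 + (6/5 + 4)) = 3 + 2/(-2 + 26/5) = 3 + 2/(16/5) = 3 + 2*(5/16) = 3 + 5/8 = 29/8 ≈ 3.6250)
R(z, Q) = 29*Q/8
(R(2, 5)*39)*17 = (((29/8)*5)*39)*17 = ((145/8)*39)*17 = (5655/8)*17 = 96135/8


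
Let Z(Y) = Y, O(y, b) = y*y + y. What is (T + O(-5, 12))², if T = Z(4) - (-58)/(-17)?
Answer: 122500/289 ≈ 423.88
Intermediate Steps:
O(y, b) = y + y² (O(y, b) = y² + y = y + y²)
T = 10/17 (T = 4 - (-58)/(-17) = 4 - (-58)*(-1)/17 = 4 - 1*58/17 = 4 - 58/17 = 10/17 ≈ 0.58823)
(T + O(-5, 12))² = (10/17 - 5*(1 - 5))² = (10/17 - 5*(-4))² = (10/17 + 20)² = (350/17)² = 122500/289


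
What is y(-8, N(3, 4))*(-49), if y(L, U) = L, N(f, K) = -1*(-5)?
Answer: 392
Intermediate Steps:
N(f, K) = 5
y(-8, N(3, 4))*(-49) = -8*(-49) = 392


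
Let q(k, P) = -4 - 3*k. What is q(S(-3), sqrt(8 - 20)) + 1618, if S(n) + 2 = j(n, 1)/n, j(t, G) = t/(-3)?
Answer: 1621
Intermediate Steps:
j(t, G) = -t/3 (j(t, G) = t*(-1/3) = -t/3)
S(n) = -7/3 (S(n) = -2 + (-n/3)/n = -2 - 1/3 = -7/3)
q(S(-3), sqrt(8 - 20)) + 1618 = (-4 - 3*(-7/3)) + 1618 = (-4 + 7) + 1618 = 3 + 1618 = 1621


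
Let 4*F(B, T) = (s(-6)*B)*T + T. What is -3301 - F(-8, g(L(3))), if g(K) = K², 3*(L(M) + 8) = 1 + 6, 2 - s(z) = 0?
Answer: -38167/12 ≈ -3180.6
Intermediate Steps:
s(z) = 2 (s(z) = 2 - 1*0 = 2 + 0 = 2)
L(M) = -17/3 (L(M) = -8 + (1 + 6)/3 = -8 + (⅓)*7 = -8 + 7/3 = -17/3)
F(B, T) = T/4 + B*T/2 (F(B, T) = ((2*B)*T + T)/4 = (2*B*T + T)/4 = (T + 2*B*T)/4 = T/4 + B*T/2)
-3301 - F(-8, g(L(3))) = -3301 - (-17/3)²*(1 + 2*(-8))/4 = -3301 - 289*(1 - 16)/(4*9) = -3301 - 289*(-15)/(4*9) = -3301 - 1*(-1445/12) = -3301 + 1445/12 = -38167/12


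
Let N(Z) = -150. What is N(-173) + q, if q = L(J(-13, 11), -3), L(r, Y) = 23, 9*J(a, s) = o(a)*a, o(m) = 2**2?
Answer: -127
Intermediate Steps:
o(m) = 4
J(a, s) = 4*a/9 (J(a, s) = (4*a)/9 = 4*a/9)
q = 23
N(-173) + q = -150 + 23 = -127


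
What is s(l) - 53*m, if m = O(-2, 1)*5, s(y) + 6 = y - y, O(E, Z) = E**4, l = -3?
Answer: -4246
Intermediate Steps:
s(y) = -6 (s(y) = -6 + (y - y) = -6 + 0 = -6)
m = 80 (m = (-2)**4*5 = 16*5 = 80)
s(l) - 53*m = -6 - 53*80 = -6 - 4240 = -4246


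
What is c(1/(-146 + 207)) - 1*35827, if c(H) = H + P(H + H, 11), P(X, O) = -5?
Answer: -2185751/61 ≈ -35832.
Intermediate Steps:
c(H) = -5 + H (c(H) = H - 5 = -5 + H)
c(1/(-146 + 207)) - 1*35827 = (-5 + 1/(-146 + 207)) - 1*35827 = (-5 + 1/61) - 35827 = -304/61 - 35827 = -2185751/61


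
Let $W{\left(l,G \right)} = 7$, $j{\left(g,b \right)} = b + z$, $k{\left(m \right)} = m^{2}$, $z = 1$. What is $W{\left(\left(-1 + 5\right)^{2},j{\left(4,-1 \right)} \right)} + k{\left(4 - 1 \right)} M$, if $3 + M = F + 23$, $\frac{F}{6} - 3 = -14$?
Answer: $-407$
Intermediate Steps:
$F = -66$ ($F = 18 + 6 \left(-14\right) = 18 - 84 = -66$)
$j{\left(g,b \right)} = 1 + b$ ($j{\left(g,b \right)} = b + 1 = 1 + b$)
$M = -46$ ($M = -3 + \left(-66 + 23\right) = -3 - 43 = -46$)
$W{\left(\left(-1 + 5\right)^{2},j{\left(4,-1 \right)} \right)} + k{\left(4 - 1 \right)} M = 7 + \left(4 - 1\right)^{2} \left(-46\right) = 7 + 3^{2} \left(-46\right) = 7 + 9 \left(-46\right) = 7 - 414 = -407$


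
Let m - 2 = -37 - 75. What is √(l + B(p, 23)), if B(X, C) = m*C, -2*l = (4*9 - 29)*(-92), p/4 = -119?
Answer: 4*I*√138 ≈ 46.989*I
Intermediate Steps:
p = -476 (p = 4*(-119) = -476)
l = 322 (l = -(4*9 - 29)*(-92)/2 = -(36 - 29)*(-92)/2 = -7*(-92)/2 = -½*(-644) = 322)
m = -110 (m = 2 + (-37 - 75) = 2 - 112 = -110)
B(X, C) = -110*C
√(l + B(p, 23)) = √(322 - 110*23) = √(322 - 2530) = √(-2208) = 4*I*√138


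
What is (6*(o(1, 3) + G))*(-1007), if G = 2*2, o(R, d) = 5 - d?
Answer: -36252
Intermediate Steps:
G = 4
(6*(o(1, 3) + G))*(-1007) = (6*((5 - 1*3) + 4))*(-1007) = (6*((5 - 3) + 4))*(-1007) = (6*(2 + 4))*(-1007) = (6*6)*(-1007) = 36*(-1007) = -36252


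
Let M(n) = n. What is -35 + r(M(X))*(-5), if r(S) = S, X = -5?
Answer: -10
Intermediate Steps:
-35 + r(M(X))*(-5) = -35 - 5*(-5) = -35 + 25 = -10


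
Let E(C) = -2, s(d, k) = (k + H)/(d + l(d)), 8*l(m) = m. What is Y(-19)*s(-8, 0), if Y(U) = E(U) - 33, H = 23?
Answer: 805/9 ≈ 89.444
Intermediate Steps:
l(m) = m/8
s(d, k) = 8*(23 + k)/(9*d) (s(d, k) = (k + 23)/(d + d/8) = (23 + k)/((9*d/8)) = (23 + k)*(8/(9*d)) = 8*(23 + k)/(9*d))
Y(U) = -35 (Y(U) = -2 - 33 = -35)
Y(-19)*s(-8, 0) = -280*(23 + 0)/(9*(-8)) = -280*(-1)*23/(9*8) = -35*(-23/9) = 805/9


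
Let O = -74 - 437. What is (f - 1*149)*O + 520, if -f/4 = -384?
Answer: -708237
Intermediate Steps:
f = 1536 (f = -4*(-384) = 1536)
O = -511
(f - 1*149)*O + 520 = (1536 - 1*149)*(-511) + 520 = (1536 - 149)*(-511) + 520 = 1387*(-511) + 520 = -708757 + 520 = -708237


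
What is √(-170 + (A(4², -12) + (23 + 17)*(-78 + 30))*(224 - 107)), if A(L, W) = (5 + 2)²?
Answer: I*√219077 ≈ 468.06*I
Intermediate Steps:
A(L, W) = 49 (A(L, W) = 7² = 49)
√(-170 + (A(4², -12) + (23 + 17)*(-78 + 30))*(224 - 107)) = √(-170 + (49 + (23 + 17)*(-78 + 30))*(224 - 107)) = √(-170 + (49 + 40*(-48))*117) = √(-170 + (49 - 1920)*117) = √(-170 - 1871*117) = √(-170 - 218907) = √(-219077) = I*√219077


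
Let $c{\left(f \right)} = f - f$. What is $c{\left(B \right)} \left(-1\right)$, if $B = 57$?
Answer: $0$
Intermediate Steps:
$c{\left(f \right)} = 0$
$c{\left(B \right)} \left(-1\right) = 0 \left(-1\right) = 0$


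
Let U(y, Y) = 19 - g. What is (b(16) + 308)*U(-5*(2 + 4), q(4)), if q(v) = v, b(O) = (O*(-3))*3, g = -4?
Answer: 3772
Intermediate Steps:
b(O) = -9*O (b(O) = -3*O*3 = -9*O)
U(y, Y) = 23 (U(y, Y) = 19 - 1*(-4) = 19 + 4 = 23)
(b(16) + 308)*U(-5*(2 + 4), q(4)) = (-9*16 + 308)*23 = (-144 + 308)*23 = 164*23 = 3772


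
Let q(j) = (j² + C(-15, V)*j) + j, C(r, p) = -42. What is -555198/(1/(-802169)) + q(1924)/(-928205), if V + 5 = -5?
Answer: 413387814835127818/928205 ≈ 4.4536e+11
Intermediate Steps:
V = -10 (V = -5 - 5 = -10)
q(j) = j² - 41*j (q(j) = (j² - 42*j) + j = j² - 41*j)
-555198/(1/(-802169)) + q(1924)/(-928205) = -555198/(1/(-802169)) + (1924*(-41 + 1924))/(-928205) = -555198/(-1/802169) + (1924*1883)*(-1/928205) = -555198*(-802169) + 3622892*(-1/928205) = 445362624462 - 3622892/928205 = 413387814835127818/928205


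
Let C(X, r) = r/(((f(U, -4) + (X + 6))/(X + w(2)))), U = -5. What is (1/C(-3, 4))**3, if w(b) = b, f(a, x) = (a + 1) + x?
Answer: 125/64 ≈ 1.9531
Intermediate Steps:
f(a, x) = 1 + a + x (f(a, x) = (1 + a) + x = 1 + a + x)
C(X, r) = r*(2 + X)/(-2 + X) (C(X, r) = r/((((1 - 5 - 4) + (X + 6))/(X + 2))) = r/(((-8 + (6 + X))/(2 + X))) = r/(((-2 + X)/(2 + X))) = r*((2 + X)/(-2 + X)) = r*(2 + X)/(-2 + X))
(1/C(-3, 4))**3 = (1/(4*(2 - 3)/(-2 - 3)))**3 = (1/(4*(-1)/(-5)))**3 = (1/(4*(-1/5)*(-1)))**3 = (1/(4/5))**3 = (5/4)**3 = 125/64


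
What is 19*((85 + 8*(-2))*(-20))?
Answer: -26220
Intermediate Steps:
19*((85 + 8*(-2))*(-20)) = 19*((85 - 16)*(-20)) = 19*(69*(-20)) = 19*(-1380) = -26220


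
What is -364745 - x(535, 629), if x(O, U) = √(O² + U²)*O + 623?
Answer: -365368 - 535*√681866 ≈ -8.0715e+5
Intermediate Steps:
x(O, U) = 623 + O*√(O² + U²) (x(O, U) = O*√(O² + U²) + 623 = 623 + O*√(O² + U²))
-364745 - x(535, 629) = -364745 - (623 + 535*√(535² + 629²)) = -364745 - (623 + 535*√(286225 + 395641)) = -364745 - (623 + 535*√681866) = -364745 + (-623 - 535*√681866) = -365368 - 535*√681866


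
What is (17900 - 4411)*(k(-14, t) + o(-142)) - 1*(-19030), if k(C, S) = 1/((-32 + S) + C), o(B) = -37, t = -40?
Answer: -41298907/86 ≈ -4.8022e+5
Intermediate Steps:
k(C, S) = 1/(-32 + C + S)
(17900 - 4411)*(k(-14, t) + o(-142)) - 1*(-19030) = (17900 - 4411)*(1/(-32 - 14 - 40) - 37) - 1*(-19030) = 13489*(1/(-86) - 37) + 19030 = 13489*(-1/86 - 37) + 19030 = 13489*(-3183/86) + 19030 = -42935487/86 + 19030 = -41298907/86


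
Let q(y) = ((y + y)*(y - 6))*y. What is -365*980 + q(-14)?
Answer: -365540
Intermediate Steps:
q(y) = 2*y**2*(-6 + y) (q(y) = ((2*y)*(-6 + y))*y = (2*y*(-6 + y))*y = 2*y**2*(-6 + y))
-365*980 + q(-14) = -365*980 + 2*(-14)**2*(-6 - 14) = -357700 + 2*196*(-20) = -357700 - 7840 = -365540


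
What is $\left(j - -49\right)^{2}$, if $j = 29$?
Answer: $6084$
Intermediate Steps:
$\left(j - -49\right)^{2} = \left(29 - -49\right)^{2} = \left(29 + 49\right)^{2} = 78^{2} = 6084$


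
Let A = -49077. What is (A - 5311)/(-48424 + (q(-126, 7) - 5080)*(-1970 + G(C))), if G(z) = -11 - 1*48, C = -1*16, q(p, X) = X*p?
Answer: -27194/6024237 ≈ -0.0045141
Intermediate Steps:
C = -16
G(z) = -59 (G(z) = -11 - 48 = -59)
(A - 5311)/(-48424 + (q(-126, 7) - 5080)*(-1970 + G(C))) = (-49077 - 5311)/(-48424 + (7*(-126) - 5080)*(-1970 - 59)) = -54388/(-48424 + (-882 - 5080)*(-2029)) = -54388/(-48424 - 5962*(-2029)) = -54388/(-48424 + 12096898) = -54388/12048474 = -54388*1/12048474 = -27194/6024237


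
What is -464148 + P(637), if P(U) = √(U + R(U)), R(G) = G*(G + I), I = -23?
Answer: -464148 + 7*√7995 ≈ -4.6352e+5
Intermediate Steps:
R(G) = G*(-23 + G) (R(G) = G*(G - 23) = G*(-23 + G))
P(U) = √(U + U*(-23 + U))
-464148 + P(637) = -464148 + √(637*(-22 + 637)) = -464148 + √(637*615) = -464148 + √391755 = -464148 + 7*√7995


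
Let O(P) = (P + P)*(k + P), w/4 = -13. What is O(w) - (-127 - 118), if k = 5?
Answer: 5133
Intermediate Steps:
w = -52 (w = 4*(-13) = -52)
O(P) = 2*P*(5 + P) (O(P) = (P + P)*(5 + P) = (2*P)*(5 + P) = 2*P*(5 + P))
O(w) - (-127 - 118) = 2*(-52)*(5 - 52) - (-127 - 118) = 2*(-52)*(-47) - 1*(-245) = 4888 + 245 = 5133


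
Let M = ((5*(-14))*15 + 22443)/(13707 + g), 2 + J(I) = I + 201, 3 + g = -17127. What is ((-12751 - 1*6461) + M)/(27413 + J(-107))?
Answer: -21928023/31383205 ≈ -0.69872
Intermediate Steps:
g = -17130 (g = -3 - 17127 = -17130)
J(I) = 199 + I (J(I) = -2 + (I + 201) = -2 + (201 + I) = 199 + I)
M = -7131/1141 (M = ((5*(-14))*15 + 22443)/(13707 - 17130) = (-70*15 + 22443)/(-3423) = (-1050 + 22443)*(-1/3423) = 21393*(-1/3423) = -7131/1141 ≈ -6.2498)
((-12751 - 1*6461) + M)/(27413 + J(-107)) = ((-12751 - 1*6461) - 7131/1141)/(27413 + (199 - 107)) = ((-12751 - 6461) - 7131/1141)/(27413 + 92) = (-19212 - 7131/1141)/27505 = -21928023/1141*1/27505 = -21928023/31383205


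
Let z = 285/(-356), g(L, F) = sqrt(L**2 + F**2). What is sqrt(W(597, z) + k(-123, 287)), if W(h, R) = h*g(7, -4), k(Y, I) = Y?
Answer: sqrt(-123 + 597*sqrt(65)) ≈ 68.485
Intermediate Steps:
g(L, F) = sqrt(F**2 + L**2)
z = -285/356 (z = 285*(-1/356) = -285/356 ≈ -0.80056)
W(h, R) = h*sqrt(65) (W(h, R) = h*sqrt((-4)**2 + 7**2) = h*sqrt(16 + 49) = h*sqrt(65))
sqrt(W(597, z) + k(-123, 287)) = sqrt(597*sqrt(65) - 123) = sqrt(-123 + 597*sqrt(65))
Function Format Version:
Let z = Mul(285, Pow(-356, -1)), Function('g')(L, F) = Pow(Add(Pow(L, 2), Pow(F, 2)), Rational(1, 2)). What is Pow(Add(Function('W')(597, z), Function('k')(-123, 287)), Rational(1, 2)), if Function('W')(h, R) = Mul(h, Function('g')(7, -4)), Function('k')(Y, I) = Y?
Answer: Pow(Add(-123, Mul(597, Pow(65, Rational(1, 2)))), Rational(1, 2)) ≈ 68.485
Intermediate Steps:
Function('g')(L, F) = Pow(Add(Pow(F, 2), Pow(L, 2)), Rational(1, 2))
z = Rational(-285, 356) (z = Mul(285, Rational(-1, 356)) = Rational(-285, 356) ≈ -0.80056)
Function('W')(h, R) = Mul(h, Pow(65, Rational(1, 2))) (Function('W')(h, R) = Mul(h, Pow(Add(Pow(-4, 2), Pow(7, 2)), Rational(1, 2))) = Mul(h, Pow(Add(16, 49), Rational(1, 2))) = Mul(h, Pow(65, Rational(1, 2))))
Pow(Add(Function('W')(597, z), Function('k')(-123, 287)), Rational(1, 2)) = Pow(Add(Mul(597, Pow(65, Rational(1, 2))), -123), Rational(1, 2)) = Pow(Add(-123, Mul(597, Pow(65, Rational(1, 2)))), Rational(1, 2))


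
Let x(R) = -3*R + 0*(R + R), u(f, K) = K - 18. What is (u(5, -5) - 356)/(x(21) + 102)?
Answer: -379/39 ≈ -9.7179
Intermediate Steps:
u(f, K) = -18 + K
x(R) = -3*R (x(R) = -3*R + 0*(2*R) = -3*R + 0 = -3*R)
(u(5, -5) - 356)/(x(21) + 102) = ((-18 - 5) - 356)/(-3*21 + 102) = (-23 - 356)/(-63 + 102) = -379/39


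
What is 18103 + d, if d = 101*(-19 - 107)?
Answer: 5377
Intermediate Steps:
d = -12726 (d = 101*(-126) = -12726)
18103 + d = 18103 - 12726 = 5377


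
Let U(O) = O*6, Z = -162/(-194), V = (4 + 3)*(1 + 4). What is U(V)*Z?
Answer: 17010/97 ≈ 175.36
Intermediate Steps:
V = 35 (V = 7*5 = 35)
Z = 81/97 (Z = -162*(-1/194) = 81/97 ≈ 0.83505)
U(O) = 6*O
U(V)*Z = (6*35)*(81/97) = 210*(81/97) = 17010/97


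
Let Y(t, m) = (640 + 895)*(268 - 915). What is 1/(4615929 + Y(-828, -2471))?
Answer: 1/3622784 ≈ 2.7603e-7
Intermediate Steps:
Y(t, m) = -993145 (Y(t, m) = 1535*(-647) = -993145)
1/(4615929 + Y(-828, -2471)) = 1/(4615929 - 993145) = 1/3622784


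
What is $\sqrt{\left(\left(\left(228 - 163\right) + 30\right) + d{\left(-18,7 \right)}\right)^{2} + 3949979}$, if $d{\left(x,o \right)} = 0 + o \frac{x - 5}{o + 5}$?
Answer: $\frac{\sqrt{569755417}}{12} \approx 1989.1$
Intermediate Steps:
$d{\left(x,o \right)} = \frac{o \left(-5 + x\right)}{5 + o}$ ($d{\left(x,o \right)} = 0 + o \frac{-5 + x}{5 + o} = 0 + \frac{o \left(-5 + x\right)}{5 + o} = \frac{o \left(-5 + x\right)}{5 + o}$)
$\sqrt{\left(\left(\left(228 - 163\right) + 30\right) + d{\left(-18,7 \right)}\right)^{2} + 3949979} = \sqrt{\left(\left(\left(228 - 163\right) + 30\right) + \frac{7 \left(-5 - 18\right)}{5 + 7}\right)^{2} + 3949979} = \sqrt{\left(\left(65 + 30\right) + 7 \cdot \frac{1}{12} \left(-23\right)\right)^{2} + 3949979} = \sqrt{\left(95 + 7 \cdot \frac{1}{12} \left(-23\right)\right)^{2} + 3949979} = \sqrt{\left(95 - \frac{161}{12}\right)^{2} + 3949979} = \sqrt{\left(\frac{979}{12}\right)^{2} + 3949979} = \sqrt{\frac{958441}{144} + 3949979} = \sqrt{\frac{569755417}{144}} = \frac{\sqrt{569755417}}{12}$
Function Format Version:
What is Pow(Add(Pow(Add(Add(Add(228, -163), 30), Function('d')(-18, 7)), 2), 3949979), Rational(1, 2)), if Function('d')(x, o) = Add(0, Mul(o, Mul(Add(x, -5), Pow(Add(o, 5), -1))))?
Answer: Mul(Rational(1, 12), Pow(569755417, Rational(1, 2))) ≈ 1989.1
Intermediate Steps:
Function('d')(x, o) = Mul(o, Pow(Add(5, o), -1), Add(-5, x)) (Function('d')(x, o) = Add(0, Mul(o, Mul(Add(-5, x), Pow(Add(5, o), -1)))) = Add(0, Mul(o, Mul(Pow(Add(5, o), -1), Add(-5, x)))) = Add(0, Mul(o, Pow(Add(5, o), -1), Add(-5, x))) = Mul(o, Pow(Add(5, o), -1), Add(-5, x)))
Pow(Add(Pow(Add(Add(Add(228, -163), 30), Function('d')(-18, 7)), 2), 3949979), Rational(1, 2)) = Pow(Add(Pow(Add(Add(Add(228, -163), 30), Mul(7, Pow(Add(5, 7), -1), Add(-5, -18))), 2), 3949979), Rational(1, 2)) = Pow(Add(Pow(Add(Add(65, 30), Mul(7, Pow(12, -1), -23)), 2), 3949979), Rational(1, 2)) = Pow(Add(Pow(Add(95, Mul(7, Rational(1, 12), -23)), 2), 3949979), Rational(1, 2)) = Pow(Add(Pow(Add(95, Rational(-161, 12)), 2), 3949979), Rational(1, 2)) = Pow(Add(Pow(Rational(979, 12), 2), 3949979), Rational(1, 2)) = Pow(Add(Rational(958441, 144), 3949979), Rational(1, 2)) = Pow(Rational(569755417, 144), Rational(1, 2)) = Mul(Rational(1, 12), Pow(569755417, Rational(1, 2)))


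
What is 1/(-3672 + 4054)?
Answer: 1/382 ≈ 0.0026178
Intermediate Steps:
1/(-3672 + 4054) = 1/382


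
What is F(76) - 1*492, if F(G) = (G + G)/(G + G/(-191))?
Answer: -46549/95 ≈ -489.99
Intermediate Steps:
F(G) = 191/95 (F(G) = (2*G)/(G + G*(-1/191)) = (2*G)/(G - G/191) = (2*G)/((190*G/191)) = (2*G)*(191/(190*G)) = 191/95)
F(76) - 1*492 = 191/95 - 1*492 = 191/95 - 492 = -46549/95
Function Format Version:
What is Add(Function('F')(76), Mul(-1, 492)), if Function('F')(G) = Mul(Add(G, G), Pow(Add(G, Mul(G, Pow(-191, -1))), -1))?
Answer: Rational(-46549, 95) ≈ -489.99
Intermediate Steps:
Function('F')(G) = Rational(191, 95) (Function('F')(G) = Mul(Mul(2, G), Pow(Add(G, Mul(G, Rational(-1, 191))), -1)) = Mul(Mul(2, G), Pow(Add(G, Mul(Rational(-1, 191), G)), -1)) = Mul(Mul(2, G), Pow(Mul(Rational(190, 191), G), -1)) = Mul(Mul(2, G), Mul(Rational(191, 190), Pow(G, -1))) = Rational(191, 95))
Add(Function('F')(76), Mul(-1, 492)) = Add(Rational(191, 95), Mul(-1, 492)) = Add(Rational(191, 95), -492) = Rational(-46549, 95)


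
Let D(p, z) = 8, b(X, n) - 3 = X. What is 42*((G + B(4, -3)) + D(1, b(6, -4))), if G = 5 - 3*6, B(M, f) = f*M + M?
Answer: -546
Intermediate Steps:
b(X, n) = 3 + X
B(M, f) = M + M*f (B(M, f) = M*f + M = M + M*f)
G = -13 (G = 5 - 18 = -13)
42*((G + B(4, -3)) + D(1, b(6, -4))) = 42*((-13 + 4*(1 - 3)) + 8) = 42*((-13 + 4*(-2)) + 8) = 42*((-13 - 8) + 8) = 42*(-21 + 8) = 42*(-13) = -546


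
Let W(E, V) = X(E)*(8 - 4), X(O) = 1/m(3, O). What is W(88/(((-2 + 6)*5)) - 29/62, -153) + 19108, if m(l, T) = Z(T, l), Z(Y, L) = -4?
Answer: 19107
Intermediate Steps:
m(l, T) = -4
X(O) = -¼ (X(O) = 1/(-4) = -¼)
W(E, V) = -1 (W(E, V) = -(8 - 4)/4 = -¼*4 = -1)
W(88/(((-2 + 6)*5)) - 29/62, -153) + 19108 = -1 + 19108 = 19107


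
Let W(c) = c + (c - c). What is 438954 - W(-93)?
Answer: 439047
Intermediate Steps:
W(c) = c (W(c) = c + 0 = c)
438954 - W(-93) = 438954 - 1*(-93) = 438954 + 93 = 439047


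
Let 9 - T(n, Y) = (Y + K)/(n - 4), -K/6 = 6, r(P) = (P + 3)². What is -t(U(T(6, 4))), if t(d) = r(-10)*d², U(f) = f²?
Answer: -19140625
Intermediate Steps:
r(P) = (3 + P)²
K = -36 (K = -6*6 = -36)
T(n, Y) = 9 - (-36 + Y)/(-4 + n) (T(n, Y) = 9 - (Y - 36)/(n - 4) = 9 - (-36 + Y)/(-4 + n))
t(d) = 49*d² (t(d) = (3 - 10)²*d² = (-7)²*d² = 49*d²)
-t(U(T(6, 4))) = -49*(((-1*4 + 9*6)/(-4 + 6))²)² = -49*(((-4 + 54)/2)²)² = -49*(((½)*50)²)² = -49*(25²)² = -49*625² = -49*390625 = -1*19140625 = -19140625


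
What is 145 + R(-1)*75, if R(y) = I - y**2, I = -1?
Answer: -5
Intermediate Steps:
R(y) = -1 - y**2
145 + R(-1)*75 = 145 + (-1 - 1*(-1)**2)*75 = 145 + (-1 - 1*1)*75 = 145 + (-1 - 1)*75 = 145 - 2*75 = 145 - 150 = -5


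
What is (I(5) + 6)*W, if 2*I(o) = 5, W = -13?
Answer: -221/2 ≈ -110.50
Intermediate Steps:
I(o) = 5/2 (I(o) = (½)*5 = 5/2)
(I(5) + 6)*W = (5/2 + 6)*(-13) = (17/2)*(-13) = -221/2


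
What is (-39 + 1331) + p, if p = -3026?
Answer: -1734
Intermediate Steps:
(-39 + 1331) + p = (-39 + 1331) - 3026 = 1292 - 3026 = -1734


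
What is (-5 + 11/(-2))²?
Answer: 441/4 ≈ 110.25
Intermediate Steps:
(-5 + 11/(-2))² = (-5 + 11*(-½))² = (-5 - 11/2)² = (-21/2)² = 441/4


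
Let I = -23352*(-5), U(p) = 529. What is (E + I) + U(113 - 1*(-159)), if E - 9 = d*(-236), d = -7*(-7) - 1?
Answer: 105970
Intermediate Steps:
I = 116760
d = 48 (d = 49 - 1 = 48)
E = -11319 (E = 9 + 48*(-236) = 9 - 11328 = -11319)
(E + I) + U(113 - 1*(-159)) = (-11319 + 116760) + 529 = 105441 + 529 = 105970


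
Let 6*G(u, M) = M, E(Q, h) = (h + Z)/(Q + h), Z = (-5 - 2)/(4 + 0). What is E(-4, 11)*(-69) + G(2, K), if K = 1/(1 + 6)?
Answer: -7657/84 ≈ -91.155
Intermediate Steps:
Z = -7/4 ≈ -1.7500
K = ⅐ (K = 1/7 = ⅐ ≈ 0.14286)
E(Q, h) = (-7/4 + h)/(Q + h) (E(Q, h) = (h - 7/4)/(Q + h) = (-7/4 + h)/(Q + h))
G(u, M) = M/6
E(-4, 11)*(-69) + G(2, K) = ((-7/4 + 11)/(-4 + 11))*(-69) + (⅙)*(⅐) = ((37/4)/7)*(-69) + 1/42 = ((⅐)*(37/4))*(-69) + 1/42 = (37/28)*(-69) + 1/42 = -2553/28 + 1/42 = -7657/84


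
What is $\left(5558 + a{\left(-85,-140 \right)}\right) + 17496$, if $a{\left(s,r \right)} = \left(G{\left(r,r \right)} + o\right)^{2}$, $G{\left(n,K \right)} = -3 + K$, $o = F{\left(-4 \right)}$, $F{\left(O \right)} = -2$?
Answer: $44079$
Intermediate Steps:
$o = -2$
$a{\left(s,r \right)} = \left(-5 + r\right)^{2}$ ($a{\left(s,r \right)} = \left(\left(-3 + r\right) - 2\right)^{2} = \left(-5 + r\right)^{2}$)
$\left(5558 + a{\left(-85,-140 \right)}\right) + 17496 = \left(5558 + \left(-5 - 140\right)^{2}\right) + 17496 = \left(5558 + \left(-145\right)^{2}\right) + 17496 = \left(5558 + 21025\right) + 17496 = 26583 + 17496 = 44079$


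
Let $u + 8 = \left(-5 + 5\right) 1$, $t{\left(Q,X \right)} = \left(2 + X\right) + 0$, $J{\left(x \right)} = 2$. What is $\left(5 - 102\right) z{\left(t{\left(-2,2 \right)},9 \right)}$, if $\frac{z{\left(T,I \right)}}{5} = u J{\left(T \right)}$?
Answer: $7760$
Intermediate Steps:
$t{\left(Q,X \right)} = 2 + X$
$u = -8$ ($u = -8 + \left(-5 + 5\right) 1 = -8 + 0 \cdot 1 = -8 + 0 = -8$)
$z{\left(T,I \right)} = -80$ ($z{\left(T,I \right)} = 5 \left(\left(-8\right) 2\right) = 5 \left(-16\right) = -80$)
$\left(5 - 102\right) z{\left(t{\left(-2,2 \right)},9 \right)} = \left(5 - 102\right) \left(-80\right) = \left(-97\right) \left(-80\right) = 7760$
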